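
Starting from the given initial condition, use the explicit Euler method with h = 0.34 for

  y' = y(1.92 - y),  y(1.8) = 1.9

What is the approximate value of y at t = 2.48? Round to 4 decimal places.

1.9175

Euler: y_{n+1} = y_n + h·f(t_n, y_n).
t=1.800000, y=1.900000: f=0.038000 → y ← 1.900000 + 0.34·0.038000 = 1.912920
t=2.140000, y=1.912920: f=0.013543 → y ← 1.912920 + 0.34·0.013543 = 1.917525
y(2.48) ≈ 1.9175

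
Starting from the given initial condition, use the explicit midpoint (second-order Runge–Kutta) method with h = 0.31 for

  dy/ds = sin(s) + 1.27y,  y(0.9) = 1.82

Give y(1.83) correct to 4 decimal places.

Midpoint: k1 = f(s_n, y_n); k2 = f(s_n + h/2, y_n + (h/2)·k1); y_{n+1} = y_n + h·k2.
s=0.900000, y=1.820000:
  k1 = f(0.900000, 1.820000) = 3.094727
  k2 = f(1.055000, 2.299683) = 3.790497
  y ← 1.820000 + 0.31·3.790497 = 2.995054
s=1.210000, y=2.995054:
  k1 = f(1.210000, 2.995054) = 4.739335
  k2 = f(1.365000, 3.729651) = 5.715555
  y ← 2.995054 + 0.31·5.715555 = 4.766876
s=1.520000, y=4.766876:
  k1 = f(1.520000, 4.766876) = 7.052643
  k2 = f(1.675000, 5.860036) = 8.436821
  y ← 4.766876 + 0.31·8.436821 = 7.382291
y(1.83) ≈ 7.3823

7.3823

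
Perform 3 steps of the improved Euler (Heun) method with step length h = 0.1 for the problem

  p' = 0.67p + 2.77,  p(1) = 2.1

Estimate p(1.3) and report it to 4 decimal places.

Heun: k1 = f(s_n, p_n); k2 = f(s_n + h, p_n + h·k1); p_{n+1} = p_n + (h/2)·(k1 + k2).
s=1.000000, p=2.100000:
  k1 = f(1.000000, 2.100000) = 4.177000
  k2 = f(1.100000, 2.517700) = 4.456859
  p ← 2.100000 + (0.1/2)·(4.177000 + 4.456859) = 2.531693
s=1.100000, p=2.531693:
  k1 = f(1.100000, 2.531693) = 4.466234
  k2 = f(1.200000, 2.978316) = 4.765472
  p ← 2.531693 + (0.1/2)·(4.466234 + 4.765472) = 2.993278
s=1.200000, p=2.993278:
  k1 = f(1.200000, 2.993278) = 4.775496
  k2 = f(1.300000, 3.470828) = 5.095455
  p ← 2.993278 + (0.1/2)·(4.775496 + 5.095455) = 3.486826
p(1.3) ≈ 3.4868

3.4868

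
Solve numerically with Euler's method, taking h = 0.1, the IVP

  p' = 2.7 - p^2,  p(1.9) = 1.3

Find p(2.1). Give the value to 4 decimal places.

1.4747

Euler: p_{n+1} = p_n + h·f(s_n, p_n).
s=1.900000, p=1.300000: f=1.010000 → p ← 1.300000 + 0.1·1.010000 = 1.401000
s=2.000000, p=1.401000: f=0.737199 → p ← 1.401000 + 0.1·0.737199 = 1.474720
p(2.1) ≈ 1.4747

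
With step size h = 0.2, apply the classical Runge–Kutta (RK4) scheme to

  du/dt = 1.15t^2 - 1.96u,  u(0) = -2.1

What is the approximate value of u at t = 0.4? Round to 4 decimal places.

RK4: k1 = f(t_n, u_n); k2 = f(t_n + h/2, u_n + (h/2)·k1); k3 = f(t_n + h/2, u_n + (h/2)·k2); k4 = f(t_n + h, u_n + h·k3); u_{n+1} = u_n + (h/6)·(k1 + 2k2 + 2k3 + k4).
t=0.000000, u=-2.100000:
  k1 = f(0.000000, -2.100000) = 4.116000
  k2 = f(0.100000, -1.688400) = 3.320764
  k3 = f(0.100000, -1.767924) = 3.476630
  k4 = f(0.200000, -1.404674) = 2.799161
  u ← -2.100000 + (0.2/6)·(k1 + 2k2 + 2k3 + k4) = -1.416335
t=0.200000, u=-1.416335:
  k1 = f(0.200000, -1.416335) = 2.822017
  k2 = f(0.300000, -1.134133) = 2.326401
  k3 = f(0.300000, -1.183695) = 2.423542
  k4 = f(0.400000, -0.931627) = 2.009988
  u ← -1.416335 + (0.2/6)·(k1 + 2k2 + 2k3 + k4) = -0.938605
u(0.4) ≈ -0.9386

-0.9386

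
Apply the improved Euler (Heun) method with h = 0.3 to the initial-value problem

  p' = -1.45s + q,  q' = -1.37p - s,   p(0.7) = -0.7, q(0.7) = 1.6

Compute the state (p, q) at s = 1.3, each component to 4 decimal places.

Heun on (p,q): k1 = f(s_n, state_n); k2 = f(s_n + h, state_n + h·k1); state_{n+1} = state_n + (h/2)·(k1 + k2).
0.700000: (-0.700000, 1.600000)
  k1 = (0.585000, 0.259000)
  predictor → (-0.524500, 1.677700)
  k2 = (0.227700, -0.281435)
  → (-0.578095, 1.596635)
1.000000: (-0.578095, 1.596635)
  k1 = (0.146635, -0.208010)
  predictor → (-0.534105, 1.534232)
  k2 = (-0.350768, -0.568277)
  → (-0.608715, 1.480192)
(p(1.3), q(1.3)) ≈ (-0.6087, 1.4802)

-0.6087, 1.4802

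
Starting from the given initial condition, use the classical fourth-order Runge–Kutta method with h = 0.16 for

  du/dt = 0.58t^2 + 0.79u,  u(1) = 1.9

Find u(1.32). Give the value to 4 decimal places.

2.7291

RK4: k1 = f(t_n, u_n); k2 = f(t_n + h/2, u_n + (h/2)·k1); k3 = f(t_n + h/2, u_n + (h/2)·k2); k4 = f(t_n + h, u_n + h·k3); u_{n+1} = u_n + (h/6)·(k1 + 2k2 + 2k3 + k4).
t=1.000000, u=1.900000:
  k1 = f(1.000000, 1.900000) = 2.081000
  k2 = f(1.080000, 2.066480) = 2.309031
  k3 = f(1.080000, 2.084722) = 2.323443
  k4 = f(1.160000, 2.271751) = 2.575131
  u ← 1.900000 + (0.16/6)·(k1 + 2k2 + 2k3 + k4) = 2.271229
t=1.160000, u=2.271229:
  k1 = f(1.160000, 2.271229) = 2.574719
  k2 = f(1.240000, 2.477206) = 2.848801
  k3 = f(1.240000, 2.499133) = 2.866123
  k4 = f(1.320000, 2.729808) = 3.167141
  u ← 2.271229 + (0.16/6)·(k1 + 2k2 + 2k3 + k4) = 2.729141
u(1.32) ≈ 2.7291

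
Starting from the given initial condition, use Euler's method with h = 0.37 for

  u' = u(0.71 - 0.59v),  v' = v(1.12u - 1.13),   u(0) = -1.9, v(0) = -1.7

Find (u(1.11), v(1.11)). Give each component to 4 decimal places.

-4.8484, 0.2324

Euler on (u,v): u_{n+1} = u_n + h·u', v_{n+1} = v_n + h·v'.
0.000000: (-1.900000, -1.700000); f=(-3.254700, 5.538600) → (-3.104239, 0.349282)
0.370000: (-3.104239, 0.349282); f=(-1.564299, -1.609054) → (-3.683030, -0.246068)
0.740000: (-3.683030, -0.246068); f=(-3.149654, 1.293086) → (-4.848402, 0.232374)
(u(1.11), v(1.11)) ≈ (-4.8484, 0.2324)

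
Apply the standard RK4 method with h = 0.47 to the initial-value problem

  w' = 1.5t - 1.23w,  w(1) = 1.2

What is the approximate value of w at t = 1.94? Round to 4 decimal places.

1.6808

RK4: k1 = f(t_n, w_n); k2 = f(t_n + h/2, w_n + (h/2)·k1); k3 = f(t_n + h/2, w_n + (h/2)·k2); k4 = f(t_n + h, w_n + h·k3); w_{n+1} = w_n + (h/6)·(k1 + 2k2 + 2k3 + k4).
t=1.000000, w=1.200000:
  k1 = f(1.000000, 1.200000) = 0.024000
  k2 = f(1.235000, 1.205640) = 0.369563
  k3 = f(1.235000, 1.286847) = 0.269678
  k4 = f(1.470000, 1.326749) = 0.573099
  w ← 1.200000 + (0.47/6)·(k1 + 2k2 + 2k3 + k4) = 1.346920
t=1.470000, w=1.346920:
  k1 = f(1.470000, 1.346920) = 0.548288
  k2 = f(1.705000, 1.475768) = 0.742305
  k3 = f(1.705000, 1.521362) = 0.686224
  k4 = f(1.940000, 1.669446) = 0.856581
  w ← 1.346920 + (0.47/6)·(k1 + 2k2 + 2k3 + k4) = 1.680772
w(1.94) ≈ 1.6808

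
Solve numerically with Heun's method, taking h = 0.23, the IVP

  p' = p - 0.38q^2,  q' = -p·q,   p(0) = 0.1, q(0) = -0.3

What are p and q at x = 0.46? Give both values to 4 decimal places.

Heun on (p,q): k1 = f(x_n, state_n); k2 = f(x_n + h, state_n + h·k1); state_{n+1} = state_n + (h/2)·(k1 + k2).
0.000000: (0.100000, -0.300000)
  k1 = (0.065800, 0.030000)
  predictor → (0.115134, -0.293100)
  k2 = (0.082489, 0.033746)
  → (0.117053, -0.292669)
0.230000: (0.117053, -0.292669)
  k1 = (0.084504, 0.034258)
  predictor → (0.136489, -0.284790)
  k2 = (0.105669, 0.038871)
  → (0.138923, -0.284259)
(p(0.46), q(0.46)) ≈ (0.1389, -0.2843)

0.1389, -0.2843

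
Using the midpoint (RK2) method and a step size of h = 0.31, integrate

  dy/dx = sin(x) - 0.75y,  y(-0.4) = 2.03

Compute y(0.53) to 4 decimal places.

Midpoint: k1 = f(x_n, y_n); k2 = f(x_n + h/2, y_n + (h/2)·k1); y_{n+1} = y_n + h·k2.
x=-0.400000, y=2.030000:
  k1 = f(-0.400000, 2.030000) = -1.911918
  k2 = f(-0.245000, 1.733653) = -1.542796
  y ← 2.030000 + 0.31·(-1.542796) = 1.551733
x=-0.090000, y=1.551733:
  k1 = f(-0.090000, 1.551733) = -1.253679
  k2 = f(0.065000, 1.357413) = -0.953106
  y ← 1.551733 + 0.31·(-0.953106) = 1.256271
x=0.220000, y=1.256271:
  k1 = f(0.220000, 1.256271) = -0.723973
  k2 = f(0.375000, 1.144055) = -0.491768
  y ← 1.256271 + 0.31·(-0.491768) = 1.103822
y(0.53) ≈ 1.1038

1.1038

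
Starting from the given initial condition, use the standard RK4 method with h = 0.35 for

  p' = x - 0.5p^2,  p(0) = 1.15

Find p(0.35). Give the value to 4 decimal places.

1.0119

RK4: k1 = f(x_n, p_n); k2 = f(x_n + h/2, p_n + (h/2)·k1); k3 = f(x_n + h/2, p_n + (h/2)·k2); k4 = f(x_n + h, p_n + h·k3); p_{n+1} = p_n + (h/6)·(k1 + 2k2 + 2k3 + k4).
x=0.000000, p=1.150000:
  k1 = f(0.000000, 1.150000) = -0.661250
  k2 = f(0.175000, 1.034281) = -0.359869
  k3 = f(0.175000, 1.087023) = -0.415809
  k4 = f(0.350000, 1.004467) = -0.154477
  p ← 1.150000 + (0.35/6)·(k1 + 2k2 + 2k3 + k4) = 1.011920
p(0.35) ≈ 1.0119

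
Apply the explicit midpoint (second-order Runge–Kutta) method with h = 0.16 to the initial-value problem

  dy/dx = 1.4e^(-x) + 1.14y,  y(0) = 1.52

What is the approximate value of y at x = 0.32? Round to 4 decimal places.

Midpoint: k1 = f(x_n, y_n); k2 = f(x_n + h/2, y_n + (h/2)·k1); y_{n+1} = y_n + h·k2.
x=0.000000, y=1.520000:
  k1 = f(0.000000, 1.520000) = 3.132800
  k2 = f(0.080000, 1.770624) = 3.310874
  y ← 1.520000 + 0.16·3.310874 = 2.049740
x=0.160000, y=2.049740:
  k1 = f(0.160000, 2.049740) = 3.529705
  k2 = f(0.240000, 2.332116) = 3.759892
  y ← 2.049740 + 0.16·3.759892 = 2.651323
y(0.32) ≈ 2.6513

2.6513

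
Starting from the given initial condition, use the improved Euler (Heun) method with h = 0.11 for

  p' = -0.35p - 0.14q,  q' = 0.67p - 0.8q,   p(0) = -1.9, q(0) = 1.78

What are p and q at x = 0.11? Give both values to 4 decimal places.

-1.8529, 1.4981

Heun on (p,q): k1 = f(x_n, state_n); k2 = f(x_n + h, state_n + h·k1); state_{n+1} = state_n + (h/2)·(k1 + k2).
0.000000: (-1.900000, 1.780000)
  k1 = (0.415800, -2.697000)
  predictor → (-1.854262, 1.483330)
  k2 = (0.441325, -2.429020)
  → (-1.852858, 1.498069)
(p(0.11), q(0.11)) ≈ (-1.8529, 1.4981)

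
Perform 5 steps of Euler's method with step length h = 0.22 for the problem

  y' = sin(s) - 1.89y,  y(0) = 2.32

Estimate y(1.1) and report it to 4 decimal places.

Euler: y_{n+1} = y_n + h·f(s_n, y_n).
s=0.000000, y=2.320000: f=-4.384800 → y ← 2.320000 + 0.22·(-4.384800) = 1.355344
s=0.220000, y=1.355344: f=-2.343371 → y ← 1.355344 + 0.22·(-2.343371) = 0.839802
s=0.440000, y=0.839802: f=-1.161287 → y ← 0.839802 + 0.22·(-1.161287) = 0.584319
s=0.660000, y=0.584319: f=-0.491247 → y ← 0.584319 + 0.22·(-0.491247) = 0.476245
s=0.880000, y=0.476245: f=-0.129364 → y ← 0.476245 + 0.22·(-0.129364) = 0.447785
y(1.1) ≈ 0.4478

0.4478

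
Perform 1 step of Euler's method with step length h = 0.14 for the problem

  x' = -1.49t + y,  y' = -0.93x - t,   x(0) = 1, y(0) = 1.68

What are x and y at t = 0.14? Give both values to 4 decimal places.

Euler on (x,y): x_{n+1} = x_n + h·x', y_{n+1} = y_n + h·y'.
0.000000: (1.000000, 1.680000); f=(1.680000, -0.930000) → (1.235200, 1.549800)
(x(0.14), y(0.14)) ≈ (1.2352, 1.5498)

1.2352, 1.5498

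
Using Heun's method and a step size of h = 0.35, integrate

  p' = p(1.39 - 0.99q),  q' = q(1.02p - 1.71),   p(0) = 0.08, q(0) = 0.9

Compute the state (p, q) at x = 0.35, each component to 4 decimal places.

0.1035, 0.5342

Heun on (p,q): k1 = f(x_n, state_n); k2 = f(x_n + h, state_n + h·k1); state_{n+1} = state_n + (h/2)·(k1 + k2).
0.000000: (0.080000, 0.900000)
  k1 = (0.039920, -1.465560)
  predictor → (0.093972, 0.387054)
  k2 = (0.094613, -0.624763)
  → (0.103543, 0.534194)
(p(0.35), q(0.35)) ≈ (0.1035, 0.5342)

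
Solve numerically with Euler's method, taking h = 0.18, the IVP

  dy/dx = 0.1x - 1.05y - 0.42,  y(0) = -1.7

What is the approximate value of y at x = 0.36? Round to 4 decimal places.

Euler: y_{n+1} = y_n + h·f(x_n, y_n).
x=0.000000, y=-1.700000: f=1.365000 → y ← -1.700000 + 0.18·1.365000 = -1.454300
x=0.180000, y=-1.454300: f=1.125015 → y ← -1.454300 + 0.18·1.125015 = -1.251797
y(0.36) ≈ -1.2518

-1.2518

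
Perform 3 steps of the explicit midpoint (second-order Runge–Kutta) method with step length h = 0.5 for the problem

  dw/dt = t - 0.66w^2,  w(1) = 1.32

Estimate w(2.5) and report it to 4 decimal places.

Midpoint: k1 = f(t_n, w_n); k2 = f(t_n + h/2, w_n + (h/2)·k1); w_{n+1} = w_n + h·k2.
t=1.000000, w=1.320000:
  k1 = f(1.000000, 1.320000) = -0.149984
  k2 = f(1.250000, 1.282504) = 0.164421
  w ← 1.320000 + 0.5·0.164421 = 1.402211
t=1.500000, w=1.402211:
  k1 = f(1.500000, 1.402211) = 0.202312
  k2 = f(1.750000, 1.452788) = 0.357008
  w ← 1.402211 + 0.5·0.357008 = 1.580714
t=2.000000, w=1.580714:
  k1 = f(2.000000, 1.580714) = 0.350886
  k2 = f(2.250000, 1.668436) = 0.412772
  w ← 1.580714 + 0.5·0.412772 = 1.787101
w(2.5) ≈ 1.7871

1.7871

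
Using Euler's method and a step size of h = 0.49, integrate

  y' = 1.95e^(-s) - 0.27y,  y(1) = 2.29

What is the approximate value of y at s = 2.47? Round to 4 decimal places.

Euler: y_{n+1} = y_n + h·f(s_n, y_n).
s=1.000000, y=2.290000: f=0.099065 → y ← 2.290000 + 0.49·0.099065 = 2.338542
s=1.490000, y=2.338542: f=-0.191930 → y ← 2.338542 + 0.49·(-0.191930) = 2.244496
s=1.980000, y=2.244496: f=-0.336779 → y ← 2.244496 + 0.49·(-0.336779) = 2.079475
y(2.47) ≈ 2.0795

2.0795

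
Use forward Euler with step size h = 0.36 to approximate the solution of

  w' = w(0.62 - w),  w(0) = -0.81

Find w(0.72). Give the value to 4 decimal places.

Euler: w_{n+1} = w_n + h·f(t_n, w_n).
t=0.000000, w=-0.810000: f=-1.158300 → w ← -0.810000 + 0.36·(-1.158300) = -1.226988
t=0.360000, w=-1.226988: f=-2.266232 → w ← -1.226988 + 0.36·(-2.266232) = -2.042832
w(0.72) ≈ -2.0428

-2.0428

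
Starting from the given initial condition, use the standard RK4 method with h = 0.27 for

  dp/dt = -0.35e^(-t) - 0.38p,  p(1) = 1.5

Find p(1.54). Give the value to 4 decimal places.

1.1736

RK4: k1 = f(t_n, p_n); k2 = f(t_n + h/2, p_n + (h/2)·k1); k3 = f(t_n + h/2, p_n + (h/2)·k2); k4 = f(t_n + h, p_n + h·k3); p_{n+1} = p_n + (h/6)·(k1 + 2k2 + 2k3 + k4).
t=1.000000, p=1.500000:
  k1 = f(1.000000, 1.500000) = -0.698758
  k2 = f(1.135000, 1.405668) = -0.646651
  k3 = f(1.135000, 1.412702) = -0.649325
  k4 = f(1.270000, 1.324682) = -0.601670
  p ← 1.500000 + (0.27/6)·(k1 + 2k2 + 2k3 + k4) = 1.324843
t=1.270000, p=1.324843:
  k1 = f(1.270000, 1.324843) = -0.601731
  k2 = f(1.405000, 1.243609) = -0.558450
  k3 = f(1.405000, 1.249452) = -0.560670
  k4 = f(1.540000, 1.173462) = -0.520949
  p ← 1.324843 + (0.27/6)·(k1 + 2k2 + 2k3 + k4) = 1.173601
p(1.54) ≈ 1.1736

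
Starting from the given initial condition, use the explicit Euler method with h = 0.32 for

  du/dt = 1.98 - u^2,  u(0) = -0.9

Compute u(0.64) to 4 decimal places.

Euler: u_{n+1} = u_n + h·f(t_n, u_n).
t=0.000000, u=-0.900000: f=1.170000 → u ← -0.900000 + 0.32·1.170000 = -0.525600
t=0.320000, u=-0.525600: f=1.703745 → u ← -0.525600 + 0.32·1.703745 = 0.019598
u(0.64) ≈ 0.0196

0.0196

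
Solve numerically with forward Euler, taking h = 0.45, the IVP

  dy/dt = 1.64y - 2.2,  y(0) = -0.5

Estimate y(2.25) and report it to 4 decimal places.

Euler: y_{n+1} = y_n + h·f(t_n, y_n).
t=0.000000, y=-0.500000: f=-3.020000 → y ← -0.500000 + 0.45·(-3.020000) = -1.859000
t=0.450000, y=-1.859000: f=-5.248760 → y ← -1.859000 + 0.45·(-5.248760) = -4.220942
t=0.900000, y=-4.220942: f=-9.122345 → y ← -4.220942 + 0.45·(-9.122345) = -8.325997
t=1.350000, y=-8.325997: f=-15.854635 → y ← -8.325997 + 0.45·(-15.854635) = -15.460583
t=1.800000, y=-15.460583: f=-27.555356 → y ← -15.460583 + 0.45·(-27.555356) = -27.860493
y(2.25) ≈ -27.8605

-27.8605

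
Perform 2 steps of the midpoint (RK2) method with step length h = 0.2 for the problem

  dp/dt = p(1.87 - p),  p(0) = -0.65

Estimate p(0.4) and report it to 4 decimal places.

Midpoint: k1 = f(t_n, p_n); k2 = f(t_n + h/2, p_n + (h/2)·k1); p_{n+1} = p_n + h·k2.
t=0.000000, p=-0.650000:
  k1 = f(0.000000, -0.650000) = -1.638000
  k2 = f(0.100000, -0.813800) = -2.184076
  p ← -0.650000 + 0.2·(-2.184076) = -1.086815
t=0.200000, p=-1.086815:
  k1 = f(0.200000, -1.086815) = -3.213512
  k2 = f(0.300000, -1.408166) = -4.616204
  p ← -1.086815 + 0.2·(-4.616204) = -2.010056
p(0.4) ≈ -2.0101

-2.0101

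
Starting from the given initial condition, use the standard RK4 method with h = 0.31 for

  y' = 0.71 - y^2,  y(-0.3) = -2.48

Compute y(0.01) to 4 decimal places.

RK4: k1 = f(t_n, y_n); k2 = f(t_n + h/2, y_n + (h/2)·k1); k3 = f(t_n + h/2, y_n + (h/2)·k2); k4 = f(t_n + h, y_n + h·k3); y_{n+1} = y_n + (h/6)·(k1 + 2k2 + 2k3 + k4).
t=-0.300000, y=-2.480000:
  k1 = f(-0.300000, -2.480000) = -5.440400
  k2 = f(-0.145000, -3.323262) = -10.334070
  k3 = f(-0.145000, -4.081781) = -15.950935
  k4 = f(0.010000, -7.424790) = -54.417506
  y ← -2.480000 + (0.31/6)·(k1 + 2k2 + 2k3 + k4) = -8.288776
y(0.01) ≈ -8.2888

-8.2888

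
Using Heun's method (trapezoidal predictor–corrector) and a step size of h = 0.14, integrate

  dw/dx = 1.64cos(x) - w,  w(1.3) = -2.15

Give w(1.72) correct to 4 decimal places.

Heun: k1 = f(x_n, w_n); k2 = f(x_n + h, w_n + h·k1); w_{n+1} = w_n + (h/2)·(k1 + k2).
x=1.300000, w=-2.150000:
  k1 = f(1.300000, -2.150000) = 2.588698
  k2 = f(1.440000, -1.787582) = 2.001477
  w ← -2.150000 + (0.14/2)·(2.588698 + 2.001477) = -1.828688
x=1.440000, w=-1.828688:
  k1 = f(1.440000, -1.828688) = 2.042583
  k2 = f(1.580000, -1.542726) = 1.527632
  w ← -1.828688 + (0.14/2)·(2.042583 + 1.527632) = -1.578773
x=1.580000, w=-1.578773:
  k1 = f(1.580000, -1.578773) = 1.563679
  k2 = f(1.720000, -1.359858) = 1.116070
  w ← -1.578773 + (0.14/2)·(1.563679 + 1.116070) = -1.391190
w(1.72) ≈ -1.3912

-1.3912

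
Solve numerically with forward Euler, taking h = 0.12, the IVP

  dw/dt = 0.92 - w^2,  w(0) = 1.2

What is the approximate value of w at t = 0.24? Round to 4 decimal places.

Euler: w_{n+1} = w_n + h·f(t_n, w_n).
t=0.000000, w=1.200000: f=-0.520000 → w ← 1.200000 + 0.12·(-0.520000) = 1.137600
t=0.120000, w=1.137600: f=-0.374134 → w ← 1.137600 + 0.12·(-0.374134) = 1.092704
w(0.24) ≈ 1.0927

1.0927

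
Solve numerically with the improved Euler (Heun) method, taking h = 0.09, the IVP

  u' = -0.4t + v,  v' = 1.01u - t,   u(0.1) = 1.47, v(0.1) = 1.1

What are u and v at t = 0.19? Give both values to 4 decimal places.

Heun on (u,v): k1 = f(t_n, state_n); k2 = f(t_n + h, state_n + h·k1); state_{n+1} = state_n + (h/2)·(k1 + k2).
0.100000: (1.470000, 1.100000)
  k1 = (1.060000, 1.384700)
  predictor → (1.565400, 1.224623)
  k2 = (1.148623, 1.391054)
  → (1.569388, 1.224909)
(u(0.19), v(0.19)) ≈ (1.5694, 1.2249)

1.5694, 1.2249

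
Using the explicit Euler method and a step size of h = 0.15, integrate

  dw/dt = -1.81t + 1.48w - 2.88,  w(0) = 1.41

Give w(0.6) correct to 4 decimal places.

Euler: w_{n+1} = w_n + h·f(t_n, w_n).
t=0.000000, w=1.410000: f=-0.793200 → w ← 1.410000 + 0.15·(-0.793200) = 1.291020
t=0.150000, w=1.291020: f=-1.240790 → w ← 1.291020 + 0.15·(-1.240790) = 1.104901
t=0.300000, w=1.104901: f=-1.787746 → w ← 1.104901 + 0.15·(-1.787746) = 0.836740
t=0.450000, w=0.836740: f=-2.456125 → w ← 0.836740 + 0.15·(-2.456125) = 0.468321
w(0.6) ≈ 0.4683

0.4683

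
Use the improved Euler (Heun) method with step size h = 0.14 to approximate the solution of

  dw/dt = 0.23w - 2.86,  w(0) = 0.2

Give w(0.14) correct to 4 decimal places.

Heun: k1 = f(t_n, w_n); k2 = f(t_n + h, w_n + h·k1); w_{n+1} = w_n + (h/2)·(k1 + k2).
t=0.000000, w=0.200000:
  k1 = f(0.000000, 0.200000) = -2.814000
  k2 = f(0.140000, -0.193960) = -2.904611
  w ← 0.200000 + (0.14/2)·(-2.814000 + (-2.904611)) = -0.200303
w(0.14) ≈ -0.2003

-0.2003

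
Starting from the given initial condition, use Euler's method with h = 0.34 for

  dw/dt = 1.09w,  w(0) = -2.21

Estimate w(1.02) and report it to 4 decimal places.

Euler: w_{n+1} = w_n + h·f(t_n, w_n).
t=0.000000, w=-2.210000: f=-2.408900 → w ← -2.210000 + 0.34·(-2.408900) = -3.029026
t=0.340000, w=-3.029026: f=-3.301638 → w ← -3.029026 + 0.34·(-3.301638) = -4.151583
t=0.680000, w=-4.151583: f=-4.525226 → w ← -4.151583 + 0.34·(-4.525226) = -5.690160
w(1.02) ≈ -5.6902

-5.6902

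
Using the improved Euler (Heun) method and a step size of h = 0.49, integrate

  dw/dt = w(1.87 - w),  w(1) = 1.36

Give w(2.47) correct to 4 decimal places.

1.8001

Heun: k1 = f(t_n, w_n); k2 = f(t_n + h, w_n + h·k1); w_{n+1} = w_n + (h/2)·(k1 + k2).
t=1.000000, w=1.360000:
  k1 = f(1.000000, 1.360000) = 0.693600
  k2 = f(1.490000, 1.699864) = 0.289208
  w ← 1.360000 + (0.49/2)·(0.693600 + 0.289208) = 1.600788
t=1.490000, w=1.600788:
  k1 = f(1.490000, 1.600788) = 0.430951
  k2 = f(1.980000, 1.811954) = 0.105176
  w ← 1.600788 + (0.49/2)·(0.430951 + 0.105176) = 1.732139
t=1.980000, w=1.732139:
  k1 = f(1.980000, 1.732139) = 0.238794
  k2 = f(2.470000, 1.849148) = 0.038558
  w ← 1.732139 + (0.49/2)·(0.238794 + 0.038558) = 1.800090
w(2.47) ≈ 1.8001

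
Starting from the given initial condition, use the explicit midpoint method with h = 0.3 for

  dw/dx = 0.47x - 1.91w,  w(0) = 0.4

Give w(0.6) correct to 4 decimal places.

Midpoint: k1 = f(x_n, w_n); k2 = f(x_n + h/2, w_n + (h/2)·k1); w_{n+1} = w_n + h·k2.
x=0.000000, w=0.400000:
  k1 = f(0.000000, 0.400000) = -0.764000
  k2 = f(0.150000, 0.285400) = -0.474614
  w ← 0.400000 + 0.3·(-0.474614) = 0.257616
x=0.300000, w=0.257616:
  k1 = f(0.300000, 0.257616) = -0.351046
  k2 = f(0.450000, 0.204959) = -0.179971
  w ← 0.257616 + 0.3·(-0.179971) = 0.203624
w(0.6) ≈ 0.2036

0.2036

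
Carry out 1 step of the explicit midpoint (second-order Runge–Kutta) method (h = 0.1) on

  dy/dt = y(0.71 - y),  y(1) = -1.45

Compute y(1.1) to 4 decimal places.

Midpoint: k1 = f(t_n, y_n); k2 = f(t_n + h/2, y_n + (h/2)·k1); y_{n+1} = y_n + h·k2.
t=1.000000, y=-1.450000:
  k1 = f(1.000000, -1.450000) = -3.132000
  k2 = f(1.050000, -1.606600) = -3.721850
  y ← -1.450000 + 0.1·(-3.721850) = -1.822185
y(1.1) ≈ -1.8222

-1.8222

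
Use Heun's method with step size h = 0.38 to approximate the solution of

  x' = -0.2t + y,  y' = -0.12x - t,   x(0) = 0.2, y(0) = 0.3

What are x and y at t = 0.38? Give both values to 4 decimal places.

Heun on (x,y): k1 = f(t_n, state_n); k2 = f(t_n + h, state_n + h·k1); state_{n+1} = state_n + (h/2)·(k1 + k2).
0.000000: (0.200000, 0.300000)
  k1 = (0.300000, -0.024000)
  predictor → (0.314000, 0.290880)
  k2 = (0.214880, -0.417680)
  → (0.297827, 0.216081)
(x(0.38), y(0.38)) ≈ (0.2978, 0.2161)

0.2978, 0.2161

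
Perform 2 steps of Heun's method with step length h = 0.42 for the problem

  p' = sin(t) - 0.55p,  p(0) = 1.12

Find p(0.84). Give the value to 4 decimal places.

Heun: k1 = f(t_n, p_n); k2 = f(t_n + h, p_n + h·k1); p_{n+1} = p_n + (h/2)·(k1 + k2).
t=0.000000, p=1.120000:
  k1 = f(0.000000, 1.120000) = -0.616000
  k2 = f(0.420000, 0.861280) = -0.065944
  p ← 1.120000 + (0.42/2)·(-0.616000 + (-0.065944)) = 0.976792
t=0.420000, p=0.976792:
  k1 = f(0.420000, 0.976792) = -0.129475
  k2 = f(0.840000, 0.922412) = 0.237316
  p ← 0.976792 + (0.42/2)·(-0.129475 + 0.237316) = 0.999439
p(0.84) ≈ 0.9994

0.9994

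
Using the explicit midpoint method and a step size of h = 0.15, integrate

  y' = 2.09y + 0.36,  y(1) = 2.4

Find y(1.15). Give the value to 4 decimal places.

3.3328

Midpoint: k1 = f(s_n, y_n); k2 = f(s_n + h/2, y_n + (h/2)·k1); y_{n+1} = y_n + h·k2.
s=1.000000, y=2.400000:
  k1 = f(1.000000, 2.400000) = 5.376000
  k2 = f(1.075000, 2.803200) = 6.218688
  y ← 2.400000 + 0.15·6.218688 = 3.332803
y(1.15) ≈ 3.3328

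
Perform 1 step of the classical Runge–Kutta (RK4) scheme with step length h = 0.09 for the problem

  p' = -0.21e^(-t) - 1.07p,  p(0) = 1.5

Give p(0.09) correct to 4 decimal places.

RK4: k1 = f(t_n, p_n); k2 = f(t_n + h/2, p_n + (h/2)·k1); k3 = f(t_n + h/2, p_n + (h/2)·k2); k4 = f(t_n + h, p_n + h·k3); p_{n+1} = p_n + (h/6)·(k1 + 2k2 + 2k3 + k4).
t=0.000000, p=1.500000:
  k1 = f(0.000000, 1.500000) = -1.815000
  k2 = f(0.045000, 1.418325) = -1.718367
  k3 = f(0.045000, 1.422673) = -1.723020
  k4 = f(0.090000, 1.344928) = -1.630999
  p ← 1.500000 + (0.09/6)·(k1 + 2k2 + 2k3 + k4) = 1.345068
p(0.09) ≈ 1.3451

1.3451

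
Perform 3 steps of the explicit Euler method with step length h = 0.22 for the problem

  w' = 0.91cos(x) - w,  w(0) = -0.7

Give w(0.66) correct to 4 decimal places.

0.1231

Euler: w_{n+1} = w_n + h·f(x_n, w_n).
x=0.000000, w=-0.700000: f=1.610000 → w ← -0.700000 + 0.22·1.610000 = -0.345800
x=0.220000, w=-0.345800: f=1.233867 → w ← -0.345800 + 0.22·1.233867 = -0.074349
x=0.440000, w=-0.074349: f=0.897673 → w ← -0.074349 + 0.22·0.897673 = 0.123139
w(0.66) ≈ 0.1231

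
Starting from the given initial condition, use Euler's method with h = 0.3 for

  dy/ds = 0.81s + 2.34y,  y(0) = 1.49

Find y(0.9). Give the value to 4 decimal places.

Euler: y_{n+1} = y_n + h·f(s_n, y_n).
s=0.000000, y=1.490000: f=3.486600 → y ← 1.490000 + 0.3·3.486600 = 2.535980
s=0.300000, y=2.535980: f=6.177193 → y ← 2.535980 + 0.3·6.177193 = 4.389138
s=0.600000, y=4.389138: f=10.756583 → y ← 4.389138 + 0.3·10.756583 = 7.616113
y(0.9) ≈ 7.6161

7.6161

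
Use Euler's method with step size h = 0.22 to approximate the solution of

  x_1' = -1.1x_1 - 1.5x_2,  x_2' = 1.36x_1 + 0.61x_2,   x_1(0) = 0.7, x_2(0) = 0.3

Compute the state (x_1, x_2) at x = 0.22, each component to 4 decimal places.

Euler on (x_1,x_2): x_1_{n+1} = x_1_n + h·x_1', x_2_{n+1} = x_2_n + h·x_2'.
0.000000: (0.700000, 0.300000); f=(-1.220000, 1.135000) → (0.431600, 0.549700)
(x_1(0.22), x_2(0.22)) ≈ (0.4316, 0.5497)

0.4316, 0.5497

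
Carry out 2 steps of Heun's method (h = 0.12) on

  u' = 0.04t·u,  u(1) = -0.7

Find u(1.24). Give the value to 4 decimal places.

Heun: k1 = f(t_n, u_n); k2 = f(t_n + h, u_n + h·k1); u_{n+1} = u_n + (h/2)·(k1 + k2).
t=1.000000, u=-0.700000:
  k1 = f(1.000000, -0.700000) = -0.028000
  k2 = f(1.120000, -0.703360) = -0.031511
  u ← -0.700000 + (0.12/2)·(-0.028000 + (-0.031511)) = -0.703571
t=1.120000, u=-0.703571:
  k1 = f(1.120000, -0.703571) = -0.031520
  k2 = f(1.240000, -0.707353) = -0.035085
  u ← -0.703571 + (0.12/2)·(-0.031520 + (-0.035085)) = -0.707567
u(1.24) ≈ -0.7076

-0.7076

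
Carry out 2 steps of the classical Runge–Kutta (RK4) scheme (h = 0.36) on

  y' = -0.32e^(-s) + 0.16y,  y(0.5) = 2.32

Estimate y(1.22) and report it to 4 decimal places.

2.4970

RK4: k1 = f(s_n, y_n); k2 = f(s_n + h/2, y_n + (h/2)·k1); k3 = f(s_n + h/2, y_n + (h/2)·k2); k4 = f(s_n + h, y_n + h·k3); y_{n+1} = y_n + (h/6)·(k1 + 2k2 + 2k3 + k4).
s=0.500000, y=2.320000:
  k1 = f(0.500000, 2.320000) = 0.177110
  k2 = f(0.680000, 2.351880) = 0.214183
  k3 = f(0.680000, 2.358553) = 0.215251
  k4 = f(0.860000, 2.397490) = 0.248187
  y ← 2.320000 + (0.36/6)·(k1 + 2k2 + 2k3 + k4) = 2.397050
s=0.860000, y=2.397050:
  k1 = f(0.860000, 2.397050) = 0.248116
  k2 = f(1.040000, 2.441711) = 0.277568
  k3 = f(1.040000, 2.447012) = 0.278416
  k4 = f(1.220000, 2.497280) = 0.305091
  y ← 2.397050 + (0.36/6)·(k1 + 2k2 + 2k3 + k4) = 2.496961
y(1.22) ≈ 2.4970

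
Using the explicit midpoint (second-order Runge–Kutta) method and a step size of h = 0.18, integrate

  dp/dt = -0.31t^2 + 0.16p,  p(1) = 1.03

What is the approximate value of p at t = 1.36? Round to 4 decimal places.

0.9309

Midpoint: k1 = f(t_n, p_n); k2 = f(t_n + h/2, p_n + (h/2)·k1); p_{n+1} = p_n + h·k2.
t=1.000000, p=1.030000:
  k1 = f(1.000000, 1.030000) = -0.145200
  k2 = f(1.090000, 1.016932) = -0.205602
  p ← 1.030000 + 0.18·(-0.205602) = 0.992992
t=1.180000, p=0.992992:
  k1 = f(1.180000, 0.992992) = -0.272765
  k2 = f(1.270000, 0.968443) = -0.345048
  p ← 0.992992 + 0.18·(-0.345048) = 0.930883
p(1.36) ≈ 0.9309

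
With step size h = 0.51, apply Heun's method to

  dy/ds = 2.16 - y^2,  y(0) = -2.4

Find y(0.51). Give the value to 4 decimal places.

Heun: k1 = f(s_n, y_n); k2 = f(s_n + h, y_n + h·k1); y_{n+1} = y_n + (h/2)·(k1 + k2).
s=0.000000, y=-2.400000:
  k1 = f(0.000000, -2.400000) = -3.600000
  k2 = f(0.510000, -4.236000) = -15.783696
  y ← -2.400000 + (0.51/2)·(-3.600000 + (-15.783696)) = -7.342842
y(0.51) ≈ -7.3428

-7.3428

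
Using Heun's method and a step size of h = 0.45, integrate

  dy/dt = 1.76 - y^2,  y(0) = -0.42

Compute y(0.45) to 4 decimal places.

0.3130

Heun: k1 = f(t_n, y_n); k2 = f(t_n + h, y_n + h·k1); y_{n+1} = y_n + (h/2)·(k1 + k2).
t=0.000000, y=-0.420000:
  k1 = f(0.000000, -0.420000) = 1.583600
  k2 = f(0.450000, 0.292620) = 1.674374
  y ← -0.420000 + (0.45/2)·(1.583600 + 1.674374) = 0.313044
y(0.45) ≈ 0.3130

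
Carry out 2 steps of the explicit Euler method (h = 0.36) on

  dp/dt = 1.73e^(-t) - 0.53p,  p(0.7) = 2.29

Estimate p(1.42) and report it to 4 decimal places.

1.9655

Euler: p_{n+1} = p_n + h·f(t_n, p_n).
t=0.700000, p=2.290000: f=-0.354607 → p ← 2.290000 + 0.36·(-0.354607) = 2.162341
t=1.060000, p=2.162341: f=-0.546672 → p ← 2.162341 + 0.36·(-0.546672) = 1.965539
p(1.42) ≈ 1.9655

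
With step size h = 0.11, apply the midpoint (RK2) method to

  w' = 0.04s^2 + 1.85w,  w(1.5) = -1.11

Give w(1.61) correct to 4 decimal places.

Midpoint: k1 = f(s_n, w_n); k2 = f(s_n + h/2, w_n + (h/2)·k1); w_{n+1} = w_n + h·k2.
s=1.500000, w=-1.110000:
  k1 = f(1.500000, -1.110000) = -1.963500
  k2 = f(1.555000, -1.217993) = -2.156565
  w ← -1.110000 + 0.11·(-2.156565) = -1.347222
w(1.61) ≈ -1.3472

-1.3472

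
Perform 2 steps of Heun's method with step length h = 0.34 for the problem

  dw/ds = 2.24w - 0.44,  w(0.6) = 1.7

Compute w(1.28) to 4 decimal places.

Heun: k1 = f(s_n, w_n); k2 = f(s_n + h, w_n + h·k1); w_{n+1} = w_n + (h/2)·(k1 + k2).
s=0.600000, w=1.700000:
  k1 = f(0.600000, 1.700000) = 3.368000
  k2 = f(0.940000, 2.845120) = 5.933069
  w ← 1.700000 + (0.34/2)·(3.368000 + 5.933069) = 3.281182
s=0.940000, w=3.281182:
  k1 = f(0.940000, 3.281182) = 6.909847
  k2 = f(1.280000, 5.630530) = 12.172386
  w ← 3.281182 + (0.34/2)·(6.909847 + 12.172386) = 6.525161
w(1.28) ≈ 6.5252

6.5252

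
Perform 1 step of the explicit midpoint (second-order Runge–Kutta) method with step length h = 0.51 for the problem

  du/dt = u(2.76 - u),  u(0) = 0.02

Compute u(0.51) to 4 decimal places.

Midpoint: k1 = f(t_n, u_n); k2 = f(t_n + h/2, u_n + (h/2)·k1); u_{n+1} = u_n + h·k2.
t=0.000000, u=0.020000:
  k1 = f(0.000000, 0.020000) = 0.054800
  k2 = f(0.255000, 0.033974) = 0.092614
  u ← 0.020000 + 0.51·0.092614 = 0.067233
u(0.51) ≈ 0.0672

0.0672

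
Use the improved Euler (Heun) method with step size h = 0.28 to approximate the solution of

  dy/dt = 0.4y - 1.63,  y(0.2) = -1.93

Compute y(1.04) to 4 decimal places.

Heun: k1 = f(t_n, y_n); k2 = f(t_n + h, y_n + h·k1); y_{n+1} = y_n + (h/2)·(k1 + k2).
t=0.200000, y=-1.930000:
  k1 = f(0.200000, -1.930000) = -2.402000
  k2 = f(0.480000, -2.602560) = -2.671024
  y ← -1.930000 + (0.28/2)·(-2.402000 + (-2.671024)) = -2.640223
t=0.480000, y=-2.640223:
  k1 = f(0.480000, -2.640223) = -2.686089
  k2 = f(0.760000, -3.392328) = -2.986931
  y ← -2.640223 + (0.28/2)·(-2.686089 + (-2.986931)) = -3.434446
t=0.760000, y=-3.434446:
  k1 = f(0.760000, -3.434446) = -3.003779
  k2 = f(1.040000, -4.275504) = -3.340202
  y ← -3.434446 + (0.28/2)·(-3.003779 + (-3.340202)) = -4.322603
y(1.04) ≈ -4.3226

-4.3226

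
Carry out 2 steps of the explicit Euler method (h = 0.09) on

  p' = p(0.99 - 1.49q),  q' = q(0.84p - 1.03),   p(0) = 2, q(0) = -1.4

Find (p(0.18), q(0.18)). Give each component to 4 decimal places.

Euler on (p,q): p_{n+1} = p_n + h·p', q_{n+1} = q_n + h·q'.
0.000000: (2.000000, -1.400000); f=(6.152000, -0.910000) → (2.553680, -1.481900)
0.090000: (2.553680, -1.481900); f=(8.166748, -1.652454) → (3.288687, -1.630621)
(p(0.18), q(0.18)) ≈ (3.2887, -1.6306)

3.2887, -1.6306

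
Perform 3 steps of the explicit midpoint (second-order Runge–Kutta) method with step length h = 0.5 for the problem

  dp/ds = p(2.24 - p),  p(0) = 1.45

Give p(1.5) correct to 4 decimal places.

Midpoint: k1 = f(s_n, p_n); k2 = f(s_n + h/2, p_n + (h/2)·k1); p_{n+1} = p_n + h·k2.
s=0.000000, p=1.450000:
  k1 = f(0.000000, 1.450000) = 1.145500
  k2 = f(0.250000, 1.736375) = 0.874482
  p ← 1.450000 + 0.5·0.874482 = 1.887241
s=0.500000, p=1.887241:
  k1 = f(0.500000, 1.887241) = 0.665741
  k2 = f(0.750000, 2.053676) = 0.382649
  p ← 1.887241 + 0.5·0.382649 = 2.078565
s=1.000000, p=2.078565:
  k1 = f(1.000000, 2.078565) = 0.335553
  k2 = f(1.250000, 2.162453) = 0.167691
  p ← 2.078565 + 0.5·0.167691 = 2.162411
p(1.5) ≈ 2.1624

2.1624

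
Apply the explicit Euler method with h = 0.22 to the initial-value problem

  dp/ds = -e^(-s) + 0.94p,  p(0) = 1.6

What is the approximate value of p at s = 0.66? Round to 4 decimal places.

Euler: p_{n+1} = p_n + h·f(s_n, p_n).
s=0.000000, p=1.600000: f=0.504000 → p ← 1.600000 + 0.22·0.504000 = 1.710880
s=0.220000, p=1.710880: f=0.805708 → p ← 1.710880 + 0.22·0.805708 = 1.888136
s=0.440000, p=1.888136: f=1.130811 → p ← 1.888136 + 0.22·1.130811 = 2.136914
p(0.66) ≈ 2.1369

2.1369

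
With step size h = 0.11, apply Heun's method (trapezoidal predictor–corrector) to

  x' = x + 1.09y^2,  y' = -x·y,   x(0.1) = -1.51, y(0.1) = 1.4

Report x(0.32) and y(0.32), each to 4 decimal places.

-1.1607, 1.8997

Heun on (x,y): k1 = f(t_n, state_n); k2 = f(t_n + h, state_n + h·k1); state_{n+1} = state_n + (h/2)·(k1 + k2).
0.100000: (-1.510000, 1.400000)
  k1 = (0.626400, 2.114000)
  predictor → (-1.441096, 1.632540)
  k2 = (1.463958, 2.352647)
  → (-1.395030, 1.645666)
0.210000: (-1.395030, 1.645666)
  k1 = (1.556924, 2.295753)
  predictor → (-1.223769, 1.898198)
  k2 = (2.703673, 2.322956)
  → (-1.160697, 1.899695)
(x(0.32), y(0.32)) ≈ (-1.1607, 1.8997)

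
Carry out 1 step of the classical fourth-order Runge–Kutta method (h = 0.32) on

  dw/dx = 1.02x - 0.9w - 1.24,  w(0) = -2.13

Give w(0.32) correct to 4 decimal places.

RK4: k1 = f(x_n, w_n); k2 = f(x_n + h/2, w_n + (h/2)·k1); k3 = f(x_n + h/2, w_n + (h/2)·k2); k4 = f(x_n + h, w_n + h·k3); w_{n+1} = w_n + (h/6)·(k1 + 2k2 + 2k3 + k4).
x=0.000000, w=-2.130000:
  k1 = f(0.000000, -2.130000) = 0.677000
  k2 = f(0.160000, -2.021680) = 0.742712
  k3 = f(0.160000, -2.011166) = 0.733249
  k4 = f(0.320000, -1.895360) = 0.792224
  w ← -2.130000 + (0.32/6)·(k1 + 2k2 + 2k3 + k4) = -1.894205
w(0.32) ≈ -1.8942

-1.8942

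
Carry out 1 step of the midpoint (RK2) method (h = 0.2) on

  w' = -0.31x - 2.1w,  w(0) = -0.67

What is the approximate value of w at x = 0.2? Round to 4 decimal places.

-0.4539

Midpoint: k1 = f(x_n, w_n); k2 = f(x_n + h/2, w_n + (h/2)·k1); w_{n+1} = w_n + h·k2.
x=0.000000, w=-0.670000:
  k1 = f(0.000000, -0.670000) = 1.407000
  k2 = f(0.100000, -0.529300) = 1.080530
  w ← -0.670000 + 0.2·1.080530 = -0.453894
w(0.2) ≈ -0.4539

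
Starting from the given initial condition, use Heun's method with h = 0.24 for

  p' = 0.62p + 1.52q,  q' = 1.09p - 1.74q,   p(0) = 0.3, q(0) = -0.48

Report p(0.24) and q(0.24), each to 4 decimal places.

0.2107, -0.2764

Heun on (p,q): k1 = f(x_n, state_n); k2 = f(x_n + h, state_n + h·k1); state_{n+1} = state_n + (h/2)·(k1 + k2).
0.000000: (0.300000, -0.480000)
  k1 = (-0.543600, 1.162200)
  predictor → (0.169536, -0.201072)
  k2 = (-0.200517, 0.534660)
  → (0.210706, -0.276377)
(p(0.24), q(0.24)) ≈ (0.2107, -0.2764)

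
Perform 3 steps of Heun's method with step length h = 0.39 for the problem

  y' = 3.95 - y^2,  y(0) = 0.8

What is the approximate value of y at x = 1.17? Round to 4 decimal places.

1.7556

Heun: k1 = f(x_n, y_n); k2 = f(x_n + h, y_n + h·k1); y_{n+1} = y_n + (h/2)·(k1 + k2).
x=0.000000, y=0.800000:
  k1 = f(0.000000, 0.800000) = 3.310000
  k2 = f(0.390000, 2.090900) = -0.421863
  y ← 0.800000 + (0.39/2)·(3.310000 + (-0.421863)) = 1.363187
x=0.390000, y=1.363187:
  k1 = f(0.390000, 1.363187) = 2.091722
  k2 = f(0.780000, 2.178958) = -0.797859
  y ← 1.363187 + (0.39/2)·(2.091722 + (-0.797859)) = 1.615490
x=0.780000, y=1.615490:
  k1 = f(0.780000, 1.615490) = 1.340192
  k2 = f(1.170000, 2.138165) = -0.621749
  y ← 1.615490 + (0.39/2)·(1.340192 + (-0.621749)) = 1.755586
y(1.17) ≈ 1.7556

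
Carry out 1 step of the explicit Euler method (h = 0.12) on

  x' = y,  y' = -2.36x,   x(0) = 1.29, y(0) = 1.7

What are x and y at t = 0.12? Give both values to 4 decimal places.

1.4940, 1.3347

Euler on (x,y): x_{n+1} = x_n + h·x', y_{n+1} = y_n + h·y'.
0.000000: (1.290000, 1.700000); f=(1.700000, -3.044400) → (1.494000, 1.334672)
(x(0.12), y(0.12)) ≈ (1.4940, 1.3347)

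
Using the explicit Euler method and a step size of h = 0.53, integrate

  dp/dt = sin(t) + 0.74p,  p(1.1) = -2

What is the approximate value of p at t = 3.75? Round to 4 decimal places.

Euler: p_{n+1} = p_n + h·f(t_n, p_n).
t=1.100000, p=-2.000000: f=-0.588793 → p ← -2.000000 + 0.53·(-0.588793) = -2.312060
t=1.630000, p=-2.312060: f=-0.712676 → p ← -2.312060 + 0.53·(-0.712676) = -2.689779
t=2.160000, p=-2.689779: f=-1.159053 → p ← -2.689779 + 0.53·(-1.159053) = -3.304077
t=2.690000, p=-3.304077: f=-2.008618 → p ← -3.304077 + 0.53·(-2.008618) = -4.368644
t=3.220000, p=-4.368644: f=-3.311124 → p ← -4.368644 + 0.53·(-3.311124) = -6.123539
p(3.75) ≈ -6.1235

-6.1235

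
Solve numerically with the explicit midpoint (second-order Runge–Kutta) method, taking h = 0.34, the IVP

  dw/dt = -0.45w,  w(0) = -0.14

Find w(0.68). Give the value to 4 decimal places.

-0.1032

Midpoint: k1 = f(t_n, w_n); k2 = f(t_n + h/2, w_n + (h/2)·k1); w_{n+1} = w_n + h·k2.
t=0.000000, w=-0.140000:
  k1 = f(0.000000, -0.140000) = 0.063000
  k2 = f(0.170000, -0.129290) = 0.058181
  w ← -0.140000 + 0.34·0.058181 = -0.120219
t=0.340000, w=-0.120219:
  k1 = f(0.340000, -0.120219) = 0.054098
  k2 = f(0.510000, -0.111022) = 0.049960
  w ← -0.120219 + 0.34·0.049960 = -0.103232
w(0.68) ≈ -0.1032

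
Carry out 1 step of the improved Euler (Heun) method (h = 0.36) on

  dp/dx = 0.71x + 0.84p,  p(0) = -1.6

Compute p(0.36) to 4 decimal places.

Heun: k1 = f(x_n, p_n); k2 = f(x_n + h, p_n + h·k1); p_{n+1} = p_n + (h/2)·(k1 + k2).
x=0.000000, p=-1.600000:
  k1 = f(0.000000, -1.600000) = -1.344000
  k2 = f(0.360000, -2.083840) = -1.494826
  p ← -1.600000 + (0.36/2)·(-1.344000 + (-1.494826)) = -2.110989
p(0.36) ≈ -2.1110

-2.1110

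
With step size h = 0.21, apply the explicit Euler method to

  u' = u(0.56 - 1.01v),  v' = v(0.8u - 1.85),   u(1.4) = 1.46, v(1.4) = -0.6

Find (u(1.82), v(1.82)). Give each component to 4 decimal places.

Euler on (u,v): u_{n+1} = u_n + h·u', v_{n+1} = v_n + h·v'.
1.400000: (1.460000, -0.600000); f=(1.702360, 0.409200) → (1.817496, -0.514068)
1.610000: (1.817496, -0.514068); f=(1.961457, 0.203573) → (2.229402, -0.471318)
(u(1.82), v(1.82)) ≈ (2.2294, -0.4713)

2.2294, -0.4713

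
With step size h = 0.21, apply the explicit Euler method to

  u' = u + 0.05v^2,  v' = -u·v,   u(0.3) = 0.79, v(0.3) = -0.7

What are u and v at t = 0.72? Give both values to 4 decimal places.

1.1664, -0.4660

Euler on (u,v): u_{n+1} = u_n + h·u', v_{n+1} = v_n + h·v'.
0.300000: (0.790000, -0.700000); f=(0.814500, 0.553000) → (0.961045, -0.583870)
0.510000: (0.961045, -0.583870); f=(0.978090, 0.561125) → (1.166444, -0.466034)
(u(0.72), v(0.72)) ≈ (1.1664, -0.4660)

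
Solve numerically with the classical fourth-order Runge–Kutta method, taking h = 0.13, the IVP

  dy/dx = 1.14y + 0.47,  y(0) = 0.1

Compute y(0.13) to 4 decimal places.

0.1818

RK4: k1 = f(x_n, y_n); k2 = f(x_n + h/2, y_n + (h/2)·k1); k3 = f(x_n + h/2, y_n + (h/2)·k2); k4 = f(x_n + h, y_n + h·k3); y_{n+1} = y_n + (h/6)·(k1 + 2k2 + 2k3 + k4).
x=0.000000, y=0.100000:
  k1 = f(0.000000, 0.100000) = 0.584000
  k2 = f(0.065000, 0.137960) = 0.627274
  k3 = f(0.065000, 0.140773) = 0.630481
  k4 = f(0.130000, 0.181963) = 0.677437
  y ← 0.100000 + (0.13/6)·(k1 + 2k2 + 2k3 + k4) = 0.181834
y(0.13) ≈ 0.1818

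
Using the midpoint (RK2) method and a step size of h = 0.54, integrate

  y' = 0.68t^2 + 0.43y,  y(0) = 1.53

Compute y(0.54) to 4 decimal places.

Midpoint: k1 = f(t_n, y_n); k2 = f(t_n + h/2, y_n + (h/2)·k1); y_{n+1} = y_n + h·k2.
t=0.000000, y=1.530000:
  k1 = f(0.000000, 1.530000) = 0.657900
  k2 = f(0.270000, 1.707633) = 0.783854
  y ← 1.530000 + 0.54·0.783854 = 1.953281
y(0.54) ≈ 1.9533

1.9533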